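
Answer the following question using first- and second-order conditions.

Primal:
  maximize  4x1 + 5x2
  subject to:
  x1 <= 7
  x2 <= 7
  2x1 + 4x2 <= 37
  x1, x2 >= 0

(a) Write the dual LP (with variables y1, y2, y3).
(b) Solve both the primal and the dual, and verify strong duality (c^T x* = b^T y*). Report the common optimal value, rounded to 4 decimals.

The standard primal-dual pair for 'max c^T x s.t. A x <= b, x >= 0' is:
  Dual:  min b^T y  s.t.  A^T y >= c,  y >= 0.

So the dual LP is:
  minimize  7y1 + 7y2 + 37y3
  subject to:
    y1 + 2y3 >= 4
    y2 + 4y3 >= 5
    y1, y2, y3 >= 0

Solving the primal: x* = (7, 5.75).
  primal value c^T x* = 56.75.
Solving the dual: y* = (1.5, 0, 1.25).
  dual value b^T y* = 56.75.
Strong duality: c^T x* = b^T y*. Confirmed.

56.75


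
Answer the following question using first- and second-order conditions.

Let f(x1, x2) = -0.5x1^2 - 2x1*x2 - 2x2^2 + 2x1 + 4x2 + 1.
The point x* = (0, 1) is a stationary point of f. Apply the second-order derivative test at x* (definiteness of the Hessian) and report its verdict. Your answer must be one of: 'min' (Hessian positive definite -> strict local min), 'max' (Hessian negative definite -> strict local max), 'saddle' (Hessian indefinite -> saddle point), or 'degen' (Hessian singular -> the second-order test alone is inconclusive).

Compute the Hessian H = grad^2 f:
  H = [[-1, -2], [-2, -4]]
Verify stationarity: grad f(x*) = H x* + g = (0, 0).
Eigenvalues of H: -5, 0.
H has a zero eigenvalue (singular; negative semidefinite but not definite), so H is neither positive definite, negative definite, nor indefinite. The second-order test alone is inconclusive -> degen.
(Indeed, f is constant along the null direction of H through x*, so x* is not a strict local extremum.)

degen


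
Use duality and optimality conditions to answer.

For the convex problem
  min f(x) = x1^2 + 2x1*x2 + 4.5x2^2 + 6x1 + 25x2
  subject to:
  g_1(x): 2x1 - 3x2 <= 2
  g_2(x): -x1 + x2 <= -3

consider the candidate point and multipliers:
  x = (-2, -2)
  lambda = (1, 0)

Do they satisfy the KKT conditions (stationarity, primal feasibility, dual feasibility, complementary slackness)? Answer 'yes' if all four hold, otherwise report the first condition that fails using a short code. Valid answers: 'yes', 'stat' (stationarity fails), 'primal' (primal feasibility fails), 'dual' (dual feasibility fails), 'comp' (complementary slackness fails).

Gradient of f: grad f(x) = Q x + c = (-2, 3)
Constraint values g_i(x) = a_i^T x - b_i:
  g_1((-2, -2)) = 0
  g_2((-2, -2)) = 3
Stationarity residual: grad f(x) + sum_i lambda_i a_i = (0, 0)
  -> stationarity OK
Primal feasibility (all g_i <= 0): FAILS
Dual feasibility (all lambda_i >= 0): OK
Complementary slackness (lambda_i * g_i(x) = 0 for all i): OK

Verdict: the first failing condition is primal_feasibility -> primal.

primal


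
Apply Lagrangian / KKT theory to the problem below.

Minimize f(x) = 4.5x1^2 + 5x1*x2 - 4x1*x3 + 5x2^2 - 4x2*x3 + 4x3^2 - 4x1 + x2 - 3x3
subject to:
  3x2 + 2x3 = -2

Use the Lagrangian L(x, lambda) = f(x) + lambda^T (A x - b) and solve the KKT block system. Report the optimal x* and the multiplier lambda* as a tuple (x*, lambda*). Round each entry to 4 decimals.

Form the Lagrangian:
  L(x, lambda) = (1/2) x^T Q x + c^T x + lambda^T (A x - b)
Stationarity (grad_x L = 0): Q x + c + A^T lambda = 0.
Primal feasibility: A x = b.

This gives the KKT block system:
  [ Q   A^T ] [ x     ]   [-c ]
  [ A    0  ] [ lambda ] = [ b ]

Solving the linear system:
  x*      = (0.9895, -0.8096, 0.2144)
  lambda* = (1.0021)
  f(x*)   = -1.7035

x* = (0.9895, -0.8096, 0.2144), lambda* = (1.0021)


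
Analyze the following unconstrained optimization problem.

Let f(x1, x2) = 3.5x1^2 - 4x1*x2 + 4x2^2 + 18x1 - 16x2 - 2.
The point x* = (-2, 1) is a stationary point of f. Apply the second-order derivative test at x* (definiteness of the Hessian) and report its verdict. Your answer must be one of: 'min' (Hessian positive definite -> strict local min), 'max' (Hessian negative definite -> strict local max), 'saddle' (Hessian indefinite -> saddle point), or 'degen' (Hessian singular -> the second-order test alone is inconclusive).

Compute the Hessian H = grad^2 f:
  H = [[7, -4], [-4, 8]]
Verify stationarity: grad f(x*) = H x* + g = (0, 0).
Eigenvalues of H: 3.4689, 11.5311.
Both eigenvalues > 0, so H is positive definite -> x* is a strict local min.

min


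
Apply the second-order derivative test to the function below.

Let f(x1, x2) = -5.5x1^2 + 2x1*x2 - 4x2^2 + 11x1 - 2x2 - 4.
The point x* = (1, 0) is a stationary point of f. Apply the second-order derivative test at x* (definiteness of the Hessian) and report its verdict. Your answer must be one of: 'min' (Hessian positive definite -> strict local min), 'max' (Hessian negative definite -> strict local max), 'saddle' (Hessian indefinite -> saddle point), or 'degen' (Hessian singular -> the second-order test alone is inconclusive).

Compute the Hessian H = grad^2 f:
  H = [[-11, 2], [2, -8]]
Verify stationarity: grad f(x*) = H x* + g = (0, 0).
Eigenvalues of H: -12, -7.
Both eigenvalues < 0, so H is negative definite -> x* is a strict local max.

max


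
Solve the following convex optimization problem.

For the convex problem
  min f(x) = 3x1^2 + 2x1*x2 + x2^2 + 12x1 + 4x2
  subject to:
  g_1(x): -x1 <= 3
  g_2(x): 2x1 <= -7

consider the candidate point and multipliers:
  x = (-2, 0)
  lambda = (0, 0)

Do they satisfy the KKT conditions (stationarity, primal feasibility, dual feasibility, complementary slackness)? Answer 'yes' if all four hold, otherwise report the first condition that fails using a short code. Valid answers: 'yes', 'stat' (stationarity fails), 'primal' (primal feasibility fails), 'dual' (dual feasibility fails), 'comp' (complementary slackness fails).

Gradient of f: grad f(x) = Q x + c = (0, 0)
Constraint values g_i(x) = a_i^T x - b_i:
  g_1((-2, 0)) = -1
  g_2((-2, 0)) = 3
Stationarity residual: grad f(x) + sum_i lambda_i a_i = (0, 0)
  -> stationarity OK
Primal feasibility (all g_i <= 0): FAILS
Dual feasibility (all lambda_i >= 0): OK
Complementary slackness (lambda_i * g_i(x) = 0 for all i): OK

Verdict: the first failing condition is primal_feasibility -> primal.

primal


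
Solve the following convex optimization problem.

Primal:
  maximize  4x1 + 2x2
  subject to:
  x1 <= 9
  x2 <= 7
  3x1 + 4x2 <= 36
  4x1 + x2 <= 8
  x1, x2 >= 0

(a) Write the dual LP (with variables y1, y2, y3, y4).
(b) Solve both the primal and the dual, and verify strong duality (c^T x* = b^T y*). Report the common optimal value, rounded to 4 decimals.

The standard primal-dual pair for 'max c^T x s.t. A x <= b, x >= 0' is:
  Dual:  min b^T y  s.t.  A^T y >= c,  y >= 0.

So the dual LP is:
  minimize  9y1 + 7y2 + 36y3 + 8y4
  subject to:
    y1 + 3y3 + 4y4 >= 4
    y2 + 4y3 + y4 >= 2
    y1, y2, y3, y4 >= 0

Solving the primal: x* = (0.25, 7).
  primal value c^T x* = 15.
Solving the dual: y* = (0, 1, 0, 1).
  dual value b^T y* = 15.
Strong duality: c^T x* = b^T y*. Confirmed.

15


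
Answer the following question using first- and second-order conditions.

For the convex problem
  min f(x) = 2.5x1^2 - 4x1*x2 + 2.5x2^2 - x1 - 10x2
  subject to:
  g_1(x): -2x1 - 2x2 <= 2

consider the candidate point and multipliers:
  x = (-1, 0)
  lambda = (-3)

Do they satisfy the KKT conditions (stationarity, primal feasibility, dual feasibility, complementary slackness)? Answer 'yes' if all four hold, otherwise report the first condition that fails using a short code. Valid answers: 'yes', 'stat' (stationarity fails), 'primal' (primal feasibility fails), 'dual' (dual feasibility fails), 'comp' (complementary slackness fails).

Gradient of f: grad f(x) = Q x + c = (-6, -6)
Constraint values g_i(x) = a_i^T x - b_i:
  g_1((-1, 0)) = 0
Stationarity residual: grad f(x) + sum_i lambda_i a_i = (0, 0)
  -> stationarity OK
Primal feasibility (all g_i <= 0): OK
Dual feasibility (all lambda_i >= 0): FAILS
Complementary slackness (lambda_i * g_i(x) = 0 for all i): OK

Verdict: the first failing condition is dual_feasibility -> dual.

dual


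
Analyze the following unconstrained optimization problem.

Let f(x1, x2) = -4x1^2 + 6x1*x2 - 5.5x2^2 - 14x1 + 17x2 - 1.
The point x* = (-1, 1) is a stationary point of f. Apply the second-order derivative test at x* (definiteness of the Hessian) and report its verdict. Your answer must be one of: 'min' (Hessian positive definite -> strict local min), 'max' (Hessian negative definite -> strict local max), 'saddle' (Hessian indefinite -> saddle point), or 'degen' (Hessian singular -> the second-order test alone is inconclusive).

Compute the Hessian H = grad^2 f:
  H = [[-8, 6], [6, -11]]
Verify stationarity: grad f(x*) = H x* + g = (0, 0).
Eigenvalues of H: -15.6847, -3.3153.
Both eigenvalues < 0, so H is negative definite -> x* is a strict local max.

max


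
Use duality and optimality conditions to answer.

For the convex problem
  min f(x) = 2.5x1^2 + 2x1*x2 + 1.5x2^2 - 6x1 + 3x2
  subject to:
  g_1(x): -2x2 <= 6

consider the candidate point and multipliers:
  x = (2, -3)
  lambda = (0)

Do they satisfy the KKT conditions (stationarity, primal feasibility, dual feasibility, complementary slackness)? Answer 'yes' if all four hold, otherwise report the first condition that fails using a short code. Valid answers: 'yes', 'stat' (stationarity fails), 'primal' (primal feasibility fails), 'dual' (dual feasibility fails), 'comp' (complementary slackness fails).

Gradient of f: grad f(x) = Q x + c = (-2, -2)
Constraint values g_i(x) = a_i^T x - b_i:
  g_1((2, -3)) = 0
Stationarity residual: grad f(x) + sum_i lambda_i a_i = (-2, -2)
  -> stationarity FAILS
Primal feasibility (all g_i <= 0): OK
Dual feasibility (all lambda_i >= 0): OK
Complementary slackness (lambda_i * g_i(x) = 0 for all i): OK

Verdict: the first failing condition is stationarity -> stat.

stat


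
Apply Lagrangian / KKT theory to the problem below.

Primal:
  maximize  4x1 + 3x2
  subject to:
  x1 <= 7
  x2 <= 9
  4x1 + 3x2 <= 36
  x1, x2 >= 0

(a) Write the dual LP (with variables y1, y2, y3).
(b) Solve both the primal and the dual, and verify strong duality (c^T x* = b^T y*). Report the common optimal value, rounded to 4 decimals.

The standard primal-dual pair for 'max c^T x s.t. A x <= b, x >= 0' is:
  Dual:  min b^T y  s.t.  A^T y >= c,  y >= 0.

So the dual LP is:
  minimize  7y1 + 9y2 + 36y3
  subject to:
    y1 + 4y3 >= 4
    y2 + 3y3 >= 3
    y1, y2, y3 >= 0

Solving the primal: x* = (2.25, 9).
  primal value c^T x* = 36.
Solving the dual: y* = (0, 0, 1).
  dual value b^T y* = 36.
Strong duality: c^T x* = b^T y*. Confirmed.

36


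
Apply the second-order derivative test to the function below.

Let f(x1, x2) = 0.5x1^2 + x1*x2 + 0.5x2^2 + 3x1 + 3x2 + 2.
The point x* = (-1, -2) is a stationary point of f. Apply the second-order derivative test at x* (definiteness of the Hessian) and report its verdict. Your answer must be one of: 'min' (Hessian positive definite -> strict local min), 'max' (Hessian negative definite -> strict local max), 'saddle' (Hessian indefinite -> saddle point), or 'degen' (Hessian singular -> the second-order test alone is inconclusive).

Compute the Hessian H = grad^2 f:
  H = [[1, 1], [1, 1]]
Verify stationarity: grad f(x*) = H x* + g = (0, 0).
Eigenvalues of H: 0, 2.
H has a zero eigenvalue (singular; positive semidefinite but not definite), so H is neither positive definite, negative definite, nor indefinite. The second-order test alone is inconclusive -> degen.
(Indeed, f is constant along the null direction of H through x*, so x* is not a strict local extremum.)

degen


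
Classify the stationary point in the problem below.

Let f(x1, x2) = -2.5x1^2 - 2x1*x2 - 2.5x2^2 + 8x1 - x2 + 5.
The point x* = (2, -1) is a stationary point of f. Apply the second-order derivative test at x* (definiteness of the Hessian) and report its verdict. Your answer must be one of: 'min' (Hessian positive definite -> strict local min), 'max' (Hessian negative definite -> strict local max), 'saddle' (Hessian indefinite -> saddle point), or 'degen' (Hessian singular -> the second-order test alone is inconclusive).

Compute the Hessian H = grad^2 f:
  H = [[-5, -2], [-2, -5]]
Verify stationarity: grad f(x*) = H x* + g = (0, 0).
Eigenvalues of H: -7, -3.
Both eigenvalues < 0, so H is negative definite -> x* is a strict local max.

max


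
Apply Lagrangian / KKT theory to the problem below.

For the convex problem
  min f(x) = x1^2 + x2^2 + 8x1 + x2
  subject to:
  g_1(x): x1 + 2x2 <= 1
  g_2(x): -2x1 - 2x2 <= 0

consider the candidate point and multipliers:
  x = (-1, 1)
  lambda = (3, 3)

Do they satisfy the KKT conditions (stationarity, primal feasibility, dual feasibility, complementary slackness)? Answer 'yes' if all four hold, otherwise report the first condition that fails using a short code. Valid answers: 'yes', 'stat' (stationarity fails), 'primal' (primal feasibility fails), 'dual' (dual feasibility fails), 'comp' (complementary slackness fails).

Gradient of f: grad f(x) = Q x + c = (6, 3)
Constraint values g_i(x) = a_i^T x - b_i:
  g_1((-1, 1)) = 0
  g_2((-1, 1)) = 0
Stationarity residual: grad f(x) + sum_i lambda_i a_i = (3, 3)
  -> stationarity FAILS
Primal feasibility (all g_i <= 0): OK
Dual feasibility (all lambda_i >= 0): OK
Complementary slackness (lambda_i * g_i(x) = 0 for all i): OK

Verdict: the first failing condition is stationarity -> stat.

stat


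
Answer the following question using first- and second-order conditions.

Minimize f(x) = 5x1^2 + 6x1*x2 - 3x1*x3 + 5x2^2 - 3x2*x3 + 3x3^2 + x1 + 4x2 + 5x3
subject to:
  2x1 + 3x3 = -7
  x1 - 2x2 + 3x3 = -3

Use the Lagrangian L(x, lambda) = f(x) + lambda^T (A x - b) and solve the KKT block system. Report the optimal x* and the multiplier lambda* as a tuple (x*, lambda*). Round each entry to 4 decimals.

Form the Lagrangian:
  L(x, lambda) = (1/2) x^T Q x + c^T x + lambda^T (A x - b)
Stationarity (grad_x L = 0): Q x + c + A^T lambda = 0.
Primal feasibility: A x = b.

This gives the KKT block system:
  [ Q   A^T ] [ x     ]   [-c ]
  [ A    0  ] [ lambda ] = [ b ]

Solving the linear system:
  x*      = (-0.2239, -1.8881, -2.1841)
  lambda* = (5.4254, -4.8358)
  f(x*)   = 2.3868

x* = (-0.2239, -1.8881, -2.1841), lambda* = (5.4254, -4.8358)


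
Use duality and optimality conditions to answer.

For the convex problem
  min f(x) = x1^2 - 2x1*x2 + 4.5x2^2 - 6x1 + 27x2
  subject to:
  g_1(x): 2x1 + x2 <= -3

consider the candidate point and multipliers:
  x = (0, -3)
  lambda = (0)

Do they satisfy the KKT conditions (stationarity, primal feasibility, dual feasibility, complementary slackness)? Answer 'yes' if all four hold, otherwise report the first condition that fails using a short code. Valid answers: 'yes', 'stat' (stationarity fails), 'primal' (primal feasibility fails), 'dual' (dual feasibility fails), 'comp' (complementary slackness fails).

Gradient of f: grad f(x) = Q x + c = (0, 0)
Constraint values g_i(x) = a_i^T x - b_i:
  g_1((0, -3)) = 0
Stationarity residual: grad f(x) + sum_i lambda_i a_i = (0, 0)
  -> stationarity OK
Primal feasibility (all g_i <= 0): OK
Dual feasibility (all lambda_i >= 0): OK
Complementary slackness (lambda_i * g_i(x) = 0 for all i): OK

Verdict: yes, KKT holds.

yes


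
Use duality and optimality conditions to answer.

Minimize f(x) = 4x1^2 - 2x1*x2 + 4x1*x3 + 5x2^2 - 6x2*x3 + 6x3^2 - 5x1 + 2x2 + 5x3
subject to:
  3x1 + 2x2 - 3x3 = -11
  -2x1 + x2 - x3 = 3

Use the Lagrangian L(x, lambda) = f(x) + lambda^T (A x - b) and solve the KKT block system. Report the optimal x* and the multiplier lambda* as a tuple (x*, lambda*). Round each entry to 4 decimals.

Form the Lagrangian:
  L(x, lambda) = (1/2) x^T Q x + c^T x + lambda^T (A x - b)
Stationarity (grad_x L = 0): Q x + c + A^T lambda = 0.
Primal feasibility: A x = b.

This gives the KKT block system:
  [ Q   A^T ] [ x     ]   [-c ]
  [ A    0  ] [ lambda ] = [ b ]

Solving the linear system:
  x*      = (-2.3075, -0.7672, 0.8478)
  lambda* = (4.403, -2.6627)
  f(x*)   = 35.3313

x* = (-2.3075, -0.7672, 0.8478), lambda* = (4.403, -2.6627)


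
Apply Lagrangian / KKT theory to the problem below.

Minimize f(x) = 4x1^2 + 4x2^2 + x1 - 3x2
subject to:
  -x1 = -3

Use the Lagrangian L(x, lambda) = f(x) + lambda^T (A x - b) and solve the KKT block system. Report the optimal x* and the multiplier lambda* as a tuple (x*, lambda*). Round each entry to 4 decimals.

Form the Lagrangian:
  L(x, lambda) = (1/2) x^T Q x + c^T x + lambda^T (A x - b)
Stationarity (grad_x L = 0): Q x + c + A^T lambda = 0.
Primal feasibility: A x = b.

This gives the KKT block system:
  [ Q   A^T ] [ x     ]   [-c ]
  [ A    0  ] [ lambda ] = [ b ]

Solving the linear system:
  x*      = (3, 0.375)
  lambda* = (25)
  f(x*)   = 38.4375

x* = (3, 0.375), lambda* = (25)


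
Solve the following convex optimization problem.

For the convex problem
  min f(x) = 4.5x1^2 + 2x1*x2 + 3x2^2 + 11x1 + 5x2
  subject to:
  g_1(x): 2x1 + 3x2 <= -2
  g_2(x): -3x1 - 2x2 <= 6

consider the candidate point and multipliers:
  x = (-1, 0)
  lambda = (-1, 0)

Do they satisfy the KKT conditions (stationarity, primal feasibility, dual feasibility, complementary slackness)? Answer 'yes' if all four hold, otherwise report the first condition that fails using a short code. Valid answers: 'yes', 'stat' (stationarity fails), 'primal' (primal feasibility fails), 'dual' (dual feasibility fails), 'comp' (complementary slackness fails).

Gradient of f: grad f(x) = Q x + c = (2, 3)
Constraint values g_i(x) = a_i^T x - b_i:
  g_1((-1, 0)) = 0
  g_2((-1, 0)) = -3
Stationarity residual: grad f(x) + sum_i lambda_i a_i = (0, 0)
  -> stationarity OK
Primal feasibility (all g_i <= 0): OK
Dual feasibility (all lambda_i >= 0): FAILS
Complementary slackness (lambda_i * g_i(x) = 0 for all i): OK

Verdict: the first failing condition is dual_feasibility -> dual.

dual


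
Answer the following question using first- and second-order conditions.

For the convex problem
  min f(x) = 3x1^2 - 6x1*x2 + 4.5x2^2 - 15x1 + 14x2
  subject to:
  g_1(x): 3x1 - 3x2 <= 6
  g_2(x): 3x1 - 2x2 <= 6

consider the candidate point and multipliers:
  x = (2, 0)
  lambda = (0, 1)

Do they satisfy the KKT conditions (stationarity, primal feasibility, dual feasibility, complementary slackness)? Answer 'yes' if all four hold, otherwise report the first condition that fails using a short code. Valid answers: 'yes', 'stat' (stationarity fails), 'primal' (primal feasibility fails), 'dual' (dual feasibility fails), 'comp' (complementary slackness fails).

Gradient of f: grad f(x) = Q x + c = (-3, 2)
Constraint values g_i(x) = a_i^T x - b_i:
  g_1((2, 0)) = 0
  g_2((2, 0)) = 0
Stationarity residual: grad f(x) + sum_i lambda_i a_i = (0, 0)
  -> stationarity OK
Primal feasibility (all g_i <= 0): OK
Dual feasibility (all lambda_i >= 0): OK
Complementary slackness (lambda_i * g_i(x) = 0 for all i): OK

Verdict: yes, KKT holds.

yes


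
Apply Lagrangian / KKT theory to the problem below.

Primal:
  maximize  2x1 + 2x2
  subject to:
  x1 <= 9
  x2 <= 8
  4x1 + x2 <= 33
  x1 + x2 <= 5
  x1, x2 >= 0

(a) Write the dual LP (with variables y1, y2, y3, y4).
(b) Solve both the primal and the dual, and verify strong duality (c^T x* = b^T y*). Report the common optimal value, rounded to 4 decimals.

The standard primal-dual pair for 'max c^T x s.t. A x <= b, x >= 0' is:
  Dual:  min b^T y  s.t.  A^T y >= c,  y >= 0.

So the dual LP is:
  minimize  9y1 + 8y2 + 33y3 + 5y4
  subject to:
    y1 + 4y3 + y4 >= 2
    y2 + y3 + y4 >= 2
    y1, y2, y3, y4 >= 0

Solving the primal: x* = (5, 0).
  primal value c^T x* = 10.
Solving the dual: y* = (0, 0, 0, 2).
  dual value b^T y* = 10.
Strong duality: c^T x* = b^T y*. Confirmed.

10


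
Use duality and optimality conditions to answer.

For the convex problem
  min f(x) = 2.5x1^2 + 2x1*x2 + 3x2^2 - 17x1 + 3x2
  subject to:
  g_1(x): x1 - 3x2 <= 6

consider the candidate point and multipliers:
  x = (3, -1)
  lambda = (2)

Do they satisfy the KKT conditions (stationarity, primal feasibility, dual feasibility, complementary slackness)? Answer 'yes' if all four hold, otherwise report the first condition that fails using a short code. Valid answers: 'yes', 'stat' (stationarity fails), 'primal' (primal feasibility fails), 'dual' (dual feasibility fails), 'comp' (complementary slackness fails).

Gradient of f: grad f(x) = Q x + c = (-4, 3)
Constraint values g_i(x) = a_i^T x - b_i:
  g_1((3, -1)) = 0
Stationarity residual: grad f(x) + sum_i lambda_i a_i = (-2, -3)
  -> stationarity FAILS
Primal feasibility (all g_i <= 0): OK
Dual feasibility (all lambda_i >= 0): OK
Complementary slackness (lambda_i * g_i(x) = 0 for all i): OK

Verdict: the first failing condition is stationarity -> stat.

stat


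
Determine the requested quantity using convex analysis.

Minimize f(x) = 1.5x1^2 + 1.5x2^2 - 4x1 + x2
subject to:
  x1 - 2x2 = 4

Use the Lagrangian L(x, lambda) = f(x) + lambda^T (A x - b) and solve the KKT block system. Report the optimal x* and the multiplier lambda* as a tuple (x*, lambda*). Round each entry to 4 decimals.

Form the Lagrangian:
  L(x, lambda) = (1/2) x^T Q x + c^T x + lambda^T (A x - b)
Stationarity (grad_x L = 0): Q x + c + A^T lambda = 0.
Primal feasibility: A x = b.

This gives the KKT block system:
  [ Q   A^T ] [ x     ]   [-c ]
  [ A    0  ] [ lambda ] = [ b ]

Solving the linear system:
  x*      = (1.7333, -1.1333)
  lambda* = (-1.2)
  f(x*)   = -1.6333

x* = (1.7333, -1.1333), lambda* = (-1.2)


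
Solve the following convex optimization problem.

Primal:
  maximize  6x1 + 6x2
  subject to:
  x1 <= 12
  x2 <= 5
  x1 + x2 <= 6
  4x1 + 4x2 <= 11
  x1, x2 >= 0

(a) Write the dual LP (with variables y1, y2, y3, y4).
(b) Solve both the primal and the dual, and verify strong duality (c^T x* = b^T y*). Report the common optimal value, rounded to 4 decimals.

The standard primal-dual pair for 'max c^T x s.t. A x <= b, x >= 0' is:
  Dual:  min b^T y  s.t.  A^T y >= c,  y >= 0.

So the dual LP is:
  minimize  12y1 + 5y2 + 6y3 + 11y4
  subject to:
    y1 + y3 + 4y4 >= 6
    y2 + y3 + 4y4 >= 6
    y1, y2, y3, y4 >= 0

Solving the primal: x* = (2.75, 0).
  primal value c^T x* = 16.5.
Solving the dual: y* = (0, 0, 0, 1.5).
  dual value b^T y* = 16.5.
Strong duality: c^T x* = b^T y*. Confirmed.

16.5


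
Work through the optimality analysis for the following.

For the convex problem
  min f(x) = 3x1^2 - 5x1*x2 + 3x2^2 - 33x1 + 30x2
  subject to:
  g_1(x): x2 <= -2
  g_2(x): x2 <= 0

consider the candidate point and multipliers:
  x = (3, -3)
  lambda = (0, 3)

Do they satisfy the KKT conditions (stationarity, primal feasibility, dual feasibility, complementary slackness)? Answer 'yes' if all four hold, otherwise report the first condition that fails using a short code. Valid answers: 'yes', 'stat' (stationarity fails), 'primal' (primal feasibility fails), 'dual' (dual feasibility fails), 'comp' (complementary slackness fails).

Gradient of f: grad f(x) = Q x + c = (0, -3)
Constraint values g_i(x) = a_i^T x - b_i:
  g_1((3, -3)) = -1
  g_2((3, -3)) = -3
Stationarity residual: grad f(x) + sum_i lambda_i a_i = (0, 0)
  -> stationarity OK
Primal feasibility (all g_i <= 0): OK
Dual feasibility (all lambda_i >= 0): OK
Complementary slackness (lambda_i * g_i(x) = 0 for all i): FAILS

Verdict: the first failing condition is complementary_slackness -> comp.

comp


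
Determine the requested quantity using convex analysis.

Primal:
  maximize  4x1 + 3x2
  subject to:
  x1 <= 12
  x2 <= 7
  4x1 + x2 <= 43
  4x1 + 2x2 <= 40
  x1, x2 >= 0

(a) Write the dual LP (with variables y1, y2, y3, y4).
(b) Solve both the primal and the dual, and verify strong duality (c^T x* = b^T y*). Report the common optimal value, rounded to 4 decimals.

The standard primal-dual pair for 'max c^T x s.t. A x <= b, x >= 0' is:
  Dual:  min b^T y  s.t.  A^T y >= c,  y >= 0.

So the dual LP is:
  minimize  12y1 + 7y2 + 43y3 + 40y4
  subject to:
    y1 + 4y3 + 4y4 >= 4
    y2 + y3 + 2y4 >= 3
    y1, y2, y3, y4 >= 0

Solving the primal: x* = (6.5, 7).
  primal value c^T x* = 47.
Solving the dual: y* = (0, 1, 0, 1).
  dual value b^T y* = 47.
Strong duality: c^T x* = b^T y*. Confirmed.

47


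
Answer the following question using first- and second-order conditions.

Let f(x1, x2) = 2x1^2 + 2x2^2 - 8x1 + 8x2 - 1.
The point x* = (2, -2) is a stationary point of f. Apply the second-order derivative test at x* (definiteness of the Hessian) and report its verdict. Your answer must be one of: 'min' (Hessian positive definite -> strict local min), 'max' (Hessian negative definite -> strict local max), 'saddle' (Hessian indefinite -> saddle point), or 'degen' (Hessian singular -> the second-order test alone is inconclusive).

Compute the Hessian H = grad^2 f:
  H = [[4, 0], [0, 4]]
Verify stationarity: grad f(x*) = H x* + g = (0, 0).
Eigenvalues of H: 4, 4.
Both eigenvalues > 0, so H is positive definite -> x* is a strict local min.

min


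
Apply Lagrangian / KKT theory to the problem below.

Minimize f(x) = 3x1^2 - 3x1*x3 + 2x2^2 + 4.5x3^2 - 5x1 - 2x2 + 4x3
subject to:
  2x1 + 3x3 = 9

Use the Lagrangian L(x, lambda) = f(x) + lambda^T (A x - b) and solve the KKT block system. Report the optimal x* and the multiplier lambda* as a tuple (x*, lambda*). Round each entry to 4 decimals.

Form the Lagrangian:
  L(x, lambda) = (1/2) x^T Q x + c^T x + lambda^T (A x - b)
Stationarity (grad_x L = 0): Q x + c + A^T lambda = 0.
Primal feasibility: A x = b.

This gives the KKT block system:
  [ Q   A^T ] [ x     ]   [-c ]
  [ A    0  ] [ lambda ] = [ b ]

Solving the linear system:
  x*      = (2.4762, 0.5, 1.3492)
  lambda* = (-2.9048)
  f(x*)   = 9.0794

x* = (2.4762, 0.5, 1.3492), lambda* = (-2.9048)


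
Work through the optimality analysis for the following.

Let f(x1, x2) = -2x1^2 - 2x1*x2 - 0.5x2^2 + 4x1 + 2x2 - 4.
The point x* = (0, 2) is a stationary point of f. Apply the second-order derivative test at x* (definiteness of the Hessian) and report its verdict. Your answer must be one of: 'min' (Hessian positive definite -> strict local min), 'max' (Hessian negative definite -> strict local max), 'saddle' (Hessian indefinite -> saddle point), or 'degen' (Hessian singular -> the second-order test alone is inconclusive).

Compute the Hessian H = grad^2 f:
  H = [[-4, -2], [-2, -1]]
Verify stationarity: grad f(x*) = H x* + g = (0, 0).
Eigenvalues of H: -5, 0.
H has a zero eigenvalue (singular; negative semidefinite but not definite), so H is neither positive definite, negative definite, nor indefinite. The second-order test alone is inconclusive -> degen.
(Indeed, f is constant along the null direction of H through x*, so x* is not a strict local extremum.)

degen


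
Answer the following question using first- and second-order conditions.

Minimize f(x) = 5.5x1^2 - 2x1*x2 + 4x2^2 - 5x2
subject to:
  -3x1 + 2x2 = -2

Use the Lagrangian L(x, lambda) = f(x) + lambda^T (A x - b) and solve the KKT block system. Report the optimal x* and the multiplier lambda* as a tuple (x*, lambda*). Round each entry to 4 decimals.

Form the Lagrangian:
  L(x, lambda) = (1/2) x^T Q x + c^T x + lambda^T (A x - b)
Stationarity (grad_x L = 0): Q x + c + A^T lambda = 0.
Primal feasibility: A x = b.

This gives the KKT block system:
  [ Q   A^T ] [ x     ]   [-c ]
  [ A    0  ] [ lambda ] = [ b ]

Solving the linear system:
  x*      = (0.7609, 0.1413)
  lambda* = (2.6957)
  f(x*)   = 2.3424

x* = (0.7609, 0.1413), lambda* = (2.6957)


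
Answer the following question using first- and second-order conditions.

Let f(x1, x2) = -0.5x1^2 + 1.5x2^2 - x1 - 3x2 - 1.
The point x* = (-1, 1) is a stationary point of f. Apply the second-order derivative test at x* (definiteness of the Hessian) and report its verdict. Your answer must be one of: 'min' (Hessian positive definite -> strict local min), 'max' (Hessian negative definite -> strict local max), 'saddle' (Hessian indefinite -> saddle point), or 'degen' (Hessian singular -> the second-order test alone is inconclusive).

Compute the Hessian H = grad^2 f:
  H = [[-1, 0], [0, 3]]
Verify stationarity: grad f(x*) = H x* + g = (0, 0).
Eigenvalues of H: -1, 3.
Eigenvalues have mixed signs, so H is indefinite -> x* is a saddle point.

saddle


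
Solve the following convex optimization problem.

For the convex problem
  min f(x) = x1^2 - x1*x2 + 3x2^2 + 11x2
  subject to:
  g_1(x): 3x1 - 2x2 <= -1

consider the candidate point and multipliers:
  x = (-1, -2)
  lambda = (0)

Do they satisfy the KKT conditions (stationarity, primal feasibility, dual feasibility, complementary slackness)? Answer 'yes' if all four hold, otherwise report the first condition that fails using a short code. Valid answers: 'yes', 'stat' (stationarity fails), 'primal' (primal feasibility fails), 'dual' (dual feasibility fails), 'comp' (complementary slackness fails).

Gradient of f: grad f(x) = Q x + c = (0, 0)
Constraint values g_i(x) = a_i^T x - b_i:
  g_1((-1, -2)) = 2
Stationarity residual: grad f(x) + sum_i lambda_i a_i = (0, 0)
  -> stationarity OK
Primal feasibility (all g_i <= 0): FAILS
Dual feasibility (all lambda_i >= 0): OK
Complementary slackness (lambda_i * g_i(x) = 0 for all i): OK

Verdict: the first failing condition is primal_feasibility -> primal.

primal


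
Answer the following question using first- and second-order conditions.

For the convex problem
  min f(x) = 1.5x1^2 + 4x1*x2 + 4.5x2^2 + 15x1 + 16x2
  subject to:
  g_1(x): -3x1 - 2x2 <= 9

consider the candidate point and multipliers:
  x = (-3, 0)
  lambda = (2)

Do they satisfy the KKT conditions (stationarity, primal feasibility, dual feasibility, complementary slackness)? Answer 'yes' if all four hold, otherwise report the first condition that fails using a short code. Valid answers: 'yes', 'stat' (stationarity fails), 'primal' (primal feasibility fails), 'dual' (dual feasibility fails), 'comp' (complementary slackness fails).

Gradient of f: grad f(x) = Q x + c = (6, 4)
Constraint values g_i(x) = a_i^T x - b_i:
  g_1((-3, 0)) = 0
Stationarity residual: grad f(x) + sum_i lambda_i a_i = (0, 0)
  -> stationarity OK
Primal feasibility (all g_i <= 0): OK
Dual feasibility (all lambda_i >= 0): OK
Complementary slackness (lambda_i * g_i(x) = 0 for all i): OK

Verdict: yes, KKT holds.

yes


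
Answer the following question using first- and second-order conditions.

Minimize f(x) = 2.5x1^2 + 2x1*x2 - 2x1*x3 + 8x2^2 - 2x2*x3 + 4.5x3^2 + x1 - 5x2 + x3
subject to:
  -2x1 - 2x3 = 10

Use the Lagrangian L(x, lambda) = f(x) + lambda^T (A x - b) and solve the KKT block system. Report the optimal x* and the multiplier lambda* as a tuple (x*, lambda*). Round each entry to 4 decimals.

Form the Lagrangian:
  L(x, lambda) = (1/2) x^T Q x + c^T x + lambda^T (A x - b)
Stationarity (grad_x L = 0): Q x + c + A^T lambda = 0.
Primal feasibility: A x = b.

This gives the KKT block system:
  [ Q   A^T ] [ x     ]   [-c ]
  [ A    0  ] [ lambda ] = [ b ]

Solving the linear system:
  x*      = (-3.1618, 0.4779, -1.8382)
  lambda* = (-5.0882)
  f(x*)   = 21.7463

x* = (-3.1618, 0.4779, -1.8382), lambda* = (-5.0882)


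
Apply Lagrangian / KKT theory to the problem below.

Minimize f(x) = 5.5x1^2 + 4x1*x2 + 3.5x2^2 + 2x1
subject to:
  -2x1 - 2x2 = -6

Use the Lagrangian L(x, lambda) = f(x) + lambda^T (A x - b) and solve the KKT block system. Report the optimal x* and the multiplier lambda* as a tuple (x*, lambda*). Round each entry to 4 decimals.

Form the Lagrangian:
  L(x, lambda) = (1/2) x^T Q x + c^T x + lambda^T (A x - b)
Stationarity (grad_x L = 0): Q x + c + A^T lambda = 0.
Primal feasibility: A x = b.

This gives the KKT block system:
  [ Q   A^T ] [ x     ]   [-c ]
  [ A    0  ] [ lambda ] = [ b ]

Solving the linear system:
  x*      = (0.7, 2.3)
  lambda* = (9.45)
  f(x*)   = 29.05

x* = (0.7, 2.3), lambda* = (9.45)


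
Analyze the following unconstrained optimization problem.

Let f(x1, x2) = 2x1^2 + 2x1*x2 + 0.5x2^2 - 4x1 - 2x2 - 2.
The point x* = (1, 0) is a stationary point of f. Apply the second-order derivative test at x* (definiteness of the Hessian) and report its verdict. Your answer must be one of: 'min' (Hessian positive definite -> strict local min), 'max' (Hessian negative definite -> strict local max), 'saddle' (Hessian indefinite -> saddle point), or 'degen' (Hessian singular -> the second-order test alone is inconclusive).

Compute the Hessian H = grad^2 f:
  H = [[4, 2], [2, 1]]
Verify stationarity: grad f(x*) = H x* + g = (0, 0).
Eigenvalues of H: 0, 5.
H has a zero eigenvalue (singular; positive semidefinite but not definite), so H is neither positive definite, negative definite, nor indefinite. The second-order test alone is inconclusive -> degen.
(Indeed, f is constant along the null direction of H through x*, so x* is not a strict local extremum.)

degen


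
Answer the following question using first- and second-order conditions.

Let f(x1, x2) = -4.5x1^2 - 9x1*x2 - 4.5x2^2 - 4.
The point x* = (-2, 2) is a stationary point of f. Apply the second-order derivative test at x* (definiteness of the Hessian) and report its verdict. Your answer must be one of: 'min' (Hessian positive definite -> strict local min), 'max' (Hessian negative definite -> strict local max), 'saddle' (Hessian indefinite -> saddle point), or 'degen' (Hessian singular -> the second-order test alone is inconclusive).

Compute the Hessian H = grad^2 f:
  H = [[-9, -9], [-9, -9]]
Verify stationarity: grad f(x*) = H x* + g = (0, 0).
Eigenvalues of H: -18, 0.
H has a zero eigenvalue (singular; negative semidefinite but not definite), so H is neither positive definite, negative definite, nor indefinite. The second-order test alone is inconclusive -> degen.
(Indeed, f is constant along the null direction of H through x*, so x* is not a strict local extremum.)

degen


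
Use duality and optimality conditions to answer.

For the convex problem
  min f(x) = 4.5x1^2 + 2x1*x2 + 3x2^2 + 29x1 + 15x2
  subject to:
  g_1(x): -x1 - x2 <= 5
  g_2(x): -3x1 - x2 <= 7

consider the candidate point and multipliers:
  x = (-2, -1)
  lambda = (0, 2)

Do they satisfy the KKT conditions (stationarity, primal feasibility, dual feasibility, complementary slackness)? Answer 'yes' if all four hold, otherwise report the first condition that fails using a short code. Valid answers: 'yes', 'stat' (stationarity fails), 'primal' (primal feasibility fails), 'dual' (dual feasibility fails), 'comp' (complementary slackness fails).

Gradient of f: grad f(x) = Q x + c = (9, 5)
Constraint values g_i(x) = a_i^T x - b_i:
  g_1((-2, -1)) = -2
  g_2((-2, -1)) = 0
Stationarity residual: grad f(x) + sum_i lambda_i a_i = (3, 3)
  -> stationarity FAILS
Primal feasibility (all g_i <= 0): OK
Dual feasibility (all lambda_i >= 0): OK
Complementary slackness (lambda_i * g_i(x) = 0 for all i): OK

Verdict: the first failing condition is stationarity -> stat.

stat


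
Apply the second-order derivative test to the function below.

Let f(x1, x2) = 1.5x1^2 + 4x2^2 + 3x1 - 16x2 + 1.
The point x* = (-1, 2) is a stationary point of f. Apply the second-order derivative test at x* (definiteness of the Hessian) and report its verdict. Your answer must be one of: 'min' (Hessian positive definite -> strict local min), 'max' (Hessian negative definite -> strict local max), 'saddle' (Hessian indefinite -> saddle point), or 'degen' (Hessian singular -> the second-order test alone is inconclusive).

Compute the Hessian H = grad^2 f:
  H = [[3, 0], [0, 8]]
Verify stationarity: grad f(x*) = H x* + g = (0, 0).
Eigenvalues of H: 3, 8.
Both eigenvalues > 0, so H is positive definite -> x* is a strict local min.

min


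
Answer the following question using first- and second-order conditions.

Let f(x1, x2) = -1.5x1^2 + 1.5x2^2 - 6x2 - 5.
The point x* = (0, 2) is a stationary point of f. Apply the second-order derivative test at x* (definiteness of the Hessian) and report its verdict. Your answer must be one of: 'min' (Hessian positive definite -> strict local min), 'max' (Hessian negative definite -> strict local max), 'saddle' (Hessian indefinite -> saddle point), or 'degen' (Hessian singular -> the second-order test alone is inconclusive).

Compute the Hessian H = grad^2 f:
  H = [[-3, 0], [0, 3]]
Verify stationarity: grad f(x*) = H x* + g = (0, 0).
Eigenvalues of H: -3, 3.
Eigenvalues have mixed signs, so H is indefinite -> x* is a saddle point.

saddle


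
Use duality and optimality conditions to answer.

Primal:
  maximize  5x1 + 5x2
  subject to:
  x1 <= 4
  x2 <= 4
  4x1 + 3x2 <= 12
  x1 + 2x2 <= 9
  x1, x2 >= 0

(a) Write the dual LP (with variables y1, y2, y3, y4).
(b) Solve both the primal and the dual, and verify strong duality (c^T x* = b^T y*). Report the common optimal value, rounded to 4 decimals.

The standard primal-dual pair for 'max c^T x s.t. A x <= b, x >= 0' is:
  Dual:  min b^T y  s.t.  A^T y >= c,  y >= 0.

So the dual LP is:
  minimize  4y1 + 4y2 + 12y3 + 9y4
  subject to:
    y1 + 4y3 + y4 >= 5
    y2 + 3y3 + 2y4 >= 5
    y1, y2, y3, y4 >= 0

Solving the primal: x* = (0, 4).
  primal value c^T x* = 20.
Solving the dual: y* = (0, 1.25, 1.25, 0).
  dual value b^T y* = 20.
Strong duality: c^T x* = b^T y*. Confirmed.

20


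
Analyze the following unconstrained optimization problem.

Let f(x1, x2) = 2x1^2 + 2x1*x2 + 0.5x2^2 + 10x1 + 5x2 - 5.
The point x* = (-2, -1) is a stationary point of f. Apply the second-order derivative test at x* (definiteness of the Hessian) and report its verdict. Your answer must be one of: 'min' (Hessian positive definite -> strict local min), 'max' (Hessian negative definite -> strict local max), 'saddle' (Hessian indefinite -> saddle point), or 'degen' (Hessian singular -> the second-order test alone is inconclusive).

Compute the Hessian H = grad^2 f:
  H = [[4, 2], [2, 1]]
Verify stationarity: grad f(x*) = H x* + g = (0, 0).
Eigenvalues of H: 0, 5.
H has a zero eigenvalue (singular; positive semidefinite but not definite), so H is neither positive definite, negative definite, nor indefinite. The second-order test alone is inconclusive -> degen.
(Indeed, f is constant along the null direction of H through x*, so x* is not a strict local extremum.)

degen


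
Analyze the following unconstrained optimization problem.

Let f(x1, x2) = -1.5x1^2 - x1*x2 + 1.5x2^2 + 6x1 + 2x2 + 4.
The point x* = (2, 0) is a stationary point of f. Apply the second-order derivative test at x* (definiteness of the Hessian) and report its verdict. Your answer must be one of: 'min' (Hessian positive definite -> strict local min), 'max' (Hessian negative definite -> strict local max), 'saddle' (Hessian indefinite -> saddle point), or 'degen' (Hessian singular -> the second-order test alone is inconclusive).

Compute the Hessian H = grad^2 f:
  H = [[-3, -1], [-1, 3]]
Verify stationarity: grad f(x*) = H x* + g = (0, 0).
Eigenvalues of H: -3.1623, 3.1623.
Eigenvalues have mixed signs, so H is indefinite -> x* is a saddle point.

saddle


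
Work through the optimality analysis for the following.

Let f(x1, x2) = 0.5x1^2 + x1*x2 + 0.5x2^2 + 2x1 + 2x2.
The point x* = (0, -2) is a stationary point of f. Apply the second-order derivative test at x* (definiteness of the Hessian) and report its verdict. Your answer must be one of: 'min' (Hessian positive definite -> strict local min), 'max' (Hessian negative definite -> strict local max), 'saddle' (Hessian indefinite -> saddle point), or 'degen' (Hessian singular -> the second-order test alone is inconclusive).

Compute the Hessian H = grad^2 f:
  H = [[1, 1], [1, 1]]
Verify stationarity: grad f(x*) = H x* + g = (0, 0).
Eigenvalues of H: 0, 2.
H has a zero eigenvalue (singular; positive semidefinite but not definite), so H is neither positive definite, negative definite, nor indefinite. The second-order test alone is inconclusive -> degen.
(Indeed, f is constant along the null direction of H through x*, so x* is not a strict local extremum.)

degen


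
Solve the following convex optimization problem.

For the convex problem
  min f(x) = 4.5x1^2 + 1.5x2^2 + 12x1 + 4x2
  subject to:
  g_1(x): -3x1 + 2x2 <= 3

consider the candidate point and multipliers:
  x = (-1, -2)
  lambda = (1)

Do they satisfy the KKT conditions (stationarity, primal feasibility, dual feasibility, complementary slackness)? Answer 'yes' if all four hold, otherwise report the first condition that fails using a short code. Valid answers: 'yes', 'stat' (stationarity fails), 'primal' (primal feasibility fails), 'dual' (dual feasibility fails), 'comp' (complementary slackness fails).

Gradient of f: grad f(x) = Q x + c = (3, -2)
Constraint values g_i(x) = a_i^T x - b_i:
  g_1((-1, -2)) = -4
Stationarity residual: grad f(x) + sum_i lambda_i a_i = (0, 0)
  -> stationarity OK
Primal feasibility (all g_i <= 0): OK
Dual feasibility (all lambda_i >= 0): OK
Complementary slackness (lambda_i * g_i(x) = 0 for all i): FAILS

Verdict: the first failing condition is complementary_slackness -> comp.

comp
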